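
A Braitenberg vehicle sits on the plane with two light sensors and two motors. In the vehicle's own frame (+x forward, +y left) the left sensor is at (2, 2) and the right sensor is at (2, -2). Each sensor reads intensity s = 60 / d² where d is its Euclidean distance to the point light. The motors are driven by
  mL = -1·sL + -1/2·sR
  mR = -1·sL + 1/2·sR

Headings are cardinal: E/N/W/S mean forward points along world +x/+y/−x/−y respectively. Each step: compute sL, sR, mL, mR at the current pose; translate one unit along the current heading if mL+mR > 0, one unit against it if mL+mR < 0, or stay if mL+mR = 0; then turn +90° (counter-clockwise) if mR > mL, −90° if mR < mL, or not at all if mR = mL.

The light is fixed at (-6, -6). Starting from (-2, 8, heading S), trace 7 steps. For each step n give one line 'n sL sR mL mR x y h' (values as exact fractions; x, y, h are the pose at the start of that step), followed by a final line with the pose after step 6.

0 1/3 15/37 -119/222 -29/222 -2 8 S
1 12/65 12/41 -882/2665 -102/2665 -2 9 E
2 6/29 30/157 -1377/4553 -507/4553 -3 9 N
3 12/29 60/257 -3954/7453 -2214/7453 -3 8 W
4 1/3 15/37 -119/222 -29/222 -2 8 S
5 12/65 12/41 -882/2665 -102/2665 -2 9 E
6 6/29 30/157 -1377/4553 -507/4553 -3 9 N
final -3 8 W

n=0: pose=(-2,8,S); sL=1/3, sR=15/37; mL=-119/222, mR=-29/222; mL+mR=-2/3 → advance -1; mR−mL=15/37 → turn +1·90°
n=1: pose=(-2,9,E); sL=12/65, sR=12/41; mL=-882/2665, mR=-102/2665; mL+mR=-24/65 → advance -1; mR−mL=12/41 → turn +1·90°
n=2: pose=(-3,9,N); sL=6/29, sR=30/157; mL=-1377/4553, mR=-507/4553; mL+mR=-12/29 → advance -1; mR−mL=30/157 → turn +1·90°
n=3: pose=(-3,8,W); sL=12/29, sR=60/257; mL=-3954/7453, mR=-2214/7453; mL+mR=-24/29 → advance -1; mR−mL=60/257 → turn +1·90°
n=4: pose=(-2,8,S); sL=1/3, sR=15/37; mL=-119/222, mR=-29/222; mL+mR=-2/3 → advance -1; mR−mL=15/37 → turn +1·90°
n=5: pose=(-2,9,E); sL=12/65, sR=12/41; mL=-882/2665, mR=-102/2665; mL+mR=-24/65 → advance -1; mR−mL=12/41 → turn +1·90°
n=6: pose=(-3,9,N); sL=6/29, sR=30/157; mL=-1377/4553, mR=-507/4553; mL+mR=-12/29 → advance -1; mR−mL=30/157 → turn +1·90°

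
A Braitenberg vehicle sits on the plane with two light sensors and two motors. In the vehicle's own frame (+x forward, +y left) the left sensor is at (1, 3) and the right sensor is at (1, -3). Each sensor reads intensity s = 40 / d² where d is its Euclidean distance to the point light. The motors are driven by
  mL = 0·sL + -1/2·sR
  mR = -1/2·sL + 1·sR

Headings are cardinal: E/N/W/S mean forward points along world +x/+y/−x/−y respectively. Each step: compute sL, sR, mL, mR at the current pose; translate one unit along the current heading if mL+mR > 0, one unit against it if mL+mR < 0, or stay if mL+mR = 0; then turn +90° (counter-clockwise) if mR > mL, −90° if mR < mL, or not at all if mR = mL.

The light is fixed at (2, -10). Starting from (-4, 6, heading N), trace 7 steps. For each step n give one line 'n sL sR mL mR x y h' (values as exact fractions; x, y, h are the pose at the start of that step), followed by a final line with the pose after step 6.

0 4/37 20/149 -10/149 442/5513 -4 6 N
1 8/49 40/449 -20/449 164/22001 -4 7 W
2 2/13 1/8 -1/16 5/104 -3 7 S
3 40/457 40/241 -20/241 13460/110137 -3 8 E
4 4/41 20/181 -10/181 458/7421 -2 8 N
5 40/281 40/509 -20/509 1060/143029 -2 9 W
6 10/81 1/9 -1/18 4/81 -1 9 S
final -1 10 E

n=0: pose=(-4,6,N); sL=4/37, sR=20/149; mL=-10/149, mR=442/5513; mL+mR=72/5513 → advance +1; mR−mL=812/5513 → turn +1·90°
n=1: pose=(-4,7,W); sL=8/49, sR=40/449; mL=-20/449, mR=164/22001; mL+mR=-816/22001 → advance -1; mR−mL=1144/22001 → turn +1·90°
n=2: pose=(-3,7,S); sL=2/13, sR=1/8; mL=-1/16, mR=5/104; mL+mR=-3/208 → advance -1; mR−mL=23/208 → turn +1·90°
n=3: pose=(-3,8,E); sL=40/457, sR=40/241; mL=-20/241, mR=13460/110137; mL+mR=4320/110137 → advance +1; mR−mL=22600/110137 → turn +1·90°
n=4: pose=(-2,8,N); sL=4/41, sR=20/181; mL=-10/181, mR=458/7421; mL+mR=48/7421 → advance +1; mR−mL=868/7421 → turn +1·90°
n=5: pose=(-2,9,W); sL=40/281, sR=40/509; mL=-20/509, mR=1060/143029; mL+mR=-4560/143029 → advance -1; mR−mL=6680/143029 → turn +1·90°
n=6: pose=(-1,9,S); sL=10/81, sR=1/9; mL=-1/18, mR=4/81; mL+mR=-1/162 → advance -1; mR−mL=17/162 → turn +1·90°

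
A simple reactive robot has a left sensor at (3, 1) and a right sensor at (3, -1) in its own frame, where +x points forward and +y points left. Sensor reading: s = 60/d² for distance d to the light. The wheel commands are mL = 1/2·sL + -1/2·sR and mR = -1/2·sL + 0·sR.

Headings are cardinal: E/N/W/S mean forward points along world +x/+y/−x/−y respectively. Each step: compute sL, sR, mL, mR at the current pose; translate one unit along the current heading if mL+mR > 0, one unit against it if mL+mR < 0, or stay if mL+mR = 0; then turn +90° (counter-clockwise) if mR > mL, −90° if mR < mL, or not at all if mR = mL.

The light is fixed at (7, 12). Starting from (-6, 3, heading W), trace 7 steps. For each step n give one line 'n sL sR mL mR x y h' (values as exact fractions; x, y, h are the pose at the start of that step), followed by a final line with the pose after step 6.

0 15/89 3/16 -27/2848 -15/178 -6 3 W
1 12/41 60/157 -288/6437 -6/41 -5 3 N
2 10/27 30/101 100/2727 -5/27 -5 2 E
3 60/313 12/73 312/22849 -30/313 -6 2 S
4 15/89 3/16 -27/2848 -15/178 -6 3 W
5 12/41 60/157 -288/6437 -6/41 -5 3 N
6 10/27 30/101 100/2727 -5/27 -5 2 E
final -6 2 S

n=0: pose=(-6,3,W); sL=15/89, sR=3/16; mL=-27/2848, mR=-15/178; mL+mR=-3/32 → advance -1; mR−mL=-213/2848 → turn -1·90°
n=1: pose=(-5,3,N); sL=12/41, sR=60/157; mL=-288/6437, mR=-6/41; mL+mR=-30/157 → advance -1; mR−mL=-654/6437 → turn -1·90°
n=2: pose=(-5,2,E); sL=10/27, sR=30/101; mL=100/2727, mR=-5/27; mL+mR=-15/101 → advance -1; mR−mL=-605/2727 → turn -1·90°
n=3: pose=(-6,2,S); sL=60/313, sR=12/73; mL=312/22849, mR=-30/313; mL+mR=-6/73 → advance -1; mR−mL=-2502/22849 → turn -1·90°
n=4: pose=(-6,3,W); sL=15/89, sR=3/16; mL=-27/2848, mR=-15/178; mL+mR=-3/32 → advance -1; mR−mL=-213/2848 → turn -1·90°
n=5: pose=(-5,3,N); sL=12/41, sR=60/157; mL=-288/6437, mR=-6/41; mL+mR=-30/157 → advance -1; mR−mL=-654/6437 → turn -1·90°
n=6: pose=(-5,2,E); sL=10/27, sR=30/101; mL=100/2727, mR=-5/27; mL+mR=-15/101 → advance -1; mR−mL=-605/2727 → turn -1·90°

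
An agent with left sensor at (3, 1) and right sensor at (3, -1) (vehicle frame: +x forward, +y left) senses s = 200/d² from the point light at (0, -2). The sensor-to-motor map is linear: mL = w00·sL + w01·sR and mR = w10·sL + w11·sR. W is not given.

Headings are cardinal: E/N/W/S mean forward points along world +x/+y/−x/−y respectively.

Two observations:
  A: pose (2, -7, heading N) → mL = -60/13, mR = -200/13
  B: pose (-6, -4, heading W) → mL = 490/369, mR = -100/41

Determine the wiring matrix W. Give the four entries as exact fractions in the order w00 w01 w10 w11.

-1/2 1 0 -1

obs A: pose=(2,-7,N) → sL=40, sR=200/13, mL=-60/13, mR=-200/13
obs B: pose=(-6,-4,W) → sL=20/9, sR=100/41, mL=490/369, mR=-100/41
sensor matrix S = [[40, 200/13], [20/9, 100/41]]; det S = 304000/4797
solve [mL_A; mL_B] = S·[w00; w01] and [mR_A; mR_B] = S·[w10; w11]:
  w00 = -1/2, w01 = 1, w10 = 0, w11 = -1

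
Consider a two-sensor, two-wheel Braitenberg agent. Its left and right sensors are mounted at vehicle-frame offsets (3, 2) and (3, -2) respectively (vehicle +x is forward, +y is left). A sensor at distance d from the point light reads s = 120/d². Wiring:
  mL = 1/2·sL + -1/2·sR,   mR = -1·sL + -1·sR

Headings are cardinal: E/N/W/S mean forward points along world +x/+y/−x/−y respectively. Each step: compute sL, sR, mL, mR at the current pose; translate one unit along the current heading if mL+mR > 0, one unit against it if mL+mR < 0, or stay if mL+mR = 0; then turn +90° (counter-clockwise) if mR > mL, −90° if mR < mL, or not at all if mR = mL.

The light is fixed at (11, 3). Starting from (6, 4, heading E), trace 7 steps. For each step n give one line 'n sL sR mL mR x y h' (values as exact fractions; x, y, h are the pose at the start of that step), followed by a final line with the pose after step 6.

n=0: pose=(6,4,E); sL=120/13, sR=24; mL=-96/13, mR=-432/13; mL+mR=-528/13 → advance -1; mR−mL=-336/13 → turn -1·90°
n=1: pose=(5,4,S); sL=6, sR=30/17; mL=36/17, mR=-132/17; mL+mR=-96/17 → advance -1; mR−mL=-168/17 → turn -1·90°
n=2: pose=(5,5,W); sL=40/27, sR=120/97; mL=320/2619, mR=-7120/2619; mL+mR=-6800/2619 → advance -1; mR−mL=-2480/873 → turn -1·90°
n=3: pose=(6,5,N); sL=60/37, sR=60/17; mL=-600/629, mR=-3240/629; mL+mR=-3840/629 → advance -1; mR−mL=-2640/629 → turn -1·90°
n=4: pose=(6,4,E); sL=120/13, sR=24; mL=-96/13, mR=-432/13; mL+mR=-528/13 → advance -1; mR−mL=-336/13 → turn -1·90°
n=5: pose=(5,4,S); sL=6, sR=30/17; mL=36/17, mR=-132/17; mL+mR=-96/17 → advance -1; mR−mL=-168/17 → turn -1·90°
n=6: pose=(5,5,W); sL=40/27, sR=120/97; mL=320/2619, mR=-7120/2619; mL+mR=-6800/2619 → advance -1; mR−mL=-2480/873 → turn -1·90°

0 120/13 24 -96/13 -432/13 6 4 E
1 6 30/17 36/17 -132/17 5 4 S
2 40/27 120/97 320/2619 -7120/2619 5 5 W
3 60/37 60/17 -600/629 -3240/629 6 5 N
4 120/13 24 -96/13 -432/13 6 4 E
5 6 30/17 36/17 -132/17 5 4 S
6 40/27 120/97 320/2619 -7120/2619 5 5 W
final 6 5 N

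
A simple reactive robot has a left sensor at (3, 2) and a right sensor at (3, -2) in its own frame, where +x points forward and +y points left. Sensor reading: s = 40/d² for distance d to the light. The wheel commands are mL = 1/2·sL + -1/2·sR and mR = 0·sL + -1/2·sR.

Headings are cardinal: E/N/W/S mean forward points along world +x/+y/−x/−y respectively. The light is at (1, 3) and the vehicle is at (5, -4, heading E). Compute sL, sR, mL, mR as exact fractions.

left sensor world pos  = (8, -2); dL² = 74
right sensor world pos = (8, -6); dR² = 130
sL = 40/74 = 20/37
sR = 40/130 = 4/13
mL = 1/2·sL + -1/2·sR = 56/481
mR = 0·sL + -1/2·sR = -2/13

20/37 4/13 56/481 -2/13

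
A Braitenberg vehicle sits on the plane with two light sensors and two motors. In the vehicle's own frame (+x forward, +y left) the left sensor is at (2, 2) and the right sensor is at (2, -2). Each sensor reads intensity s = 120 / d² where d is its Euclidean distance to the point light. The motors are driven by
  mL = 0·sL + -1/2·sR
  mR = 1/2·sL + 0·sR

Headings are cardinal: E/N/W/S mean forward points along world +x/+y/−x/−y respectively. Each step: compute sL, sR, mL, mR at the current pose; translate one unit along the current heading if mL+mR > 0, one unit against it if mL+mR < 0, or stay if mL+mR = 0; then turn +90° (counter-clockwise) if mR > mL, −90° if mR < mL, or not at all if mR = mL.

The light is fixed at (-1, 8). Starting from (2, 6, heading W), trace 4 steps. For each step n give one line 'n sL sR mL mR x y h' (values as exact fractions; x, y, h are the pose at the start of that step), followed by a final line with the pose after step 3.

n=0: pose=(2,6,W); sL=120/17, sR=120; mL=-60, mR=60/17; mL+mR=-960/17 → advance -1; mR−mL=1080/17 → turn +1·90°
n=1: pose=(3,6,S); sL=30/13, sR=6; mL=-3, mR=15/13; mL+mR=-24/13 → advance -1; mR−mL=54/13 → turn +1·90°
n=2: pose=(3,7,E); sL=120/37, sR=8/3; mL=-4/3, mR=60/37; mL+mR=32/111 → advance +1; mR−mL=328/111 → turn +1·90°
n=3: pose=(4,7,N); sL=12, sR=12/5; mL=-6/5, mR=6; mL+mR=24/5 → advance +1; mR−mL=36/5 → turn +1·90°

0 120/17 120 -60 60/17 2 6 W
1 30/13 6 -3 15/13 3 6 S
2 120/37 8/3 -4/3 60/37 3 7 E
3 12 12/5 -6/5 6 4 7 N
final 4 8 W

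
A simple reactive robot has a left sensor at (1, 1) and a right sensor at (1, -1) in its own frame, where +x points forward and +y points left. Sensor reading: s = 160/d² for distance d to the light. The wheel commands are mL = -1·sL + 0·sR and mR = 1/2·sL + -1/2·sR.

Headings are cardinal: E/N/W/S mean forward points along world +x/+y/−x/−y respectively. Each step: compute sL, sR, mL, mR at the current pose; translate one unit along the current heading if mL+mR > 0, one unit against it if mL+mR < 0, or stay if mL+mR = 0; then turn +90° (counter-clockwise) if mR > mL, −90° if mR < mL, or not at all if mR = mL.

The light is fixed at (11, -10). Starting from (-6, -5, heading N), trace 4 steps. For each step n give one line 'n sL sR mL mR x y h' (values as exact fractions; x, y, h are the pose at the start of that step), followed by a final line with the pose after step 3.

n=0: pose=(-6,-5,N); sL=4/9, sR=40/73; mL=-4/9, mR=-34/657; mL+mR=-326/657 → advance -1; mR−mL=86/219 → turn +1·90°
n=1: pose=(-6,-6,W); sL=160/333, sR=160/349; mL=-160/333, mR=1280/116217; mL+mR=-54560/116217 → advance -1; mR−mL=19040/38739 → turn +1·90°
n=2: pose=(-5,-6,S); sL=80/117, sR=80/149; mL=-80/117, mR=1280/17433; mL+mR=-10640/17433 → advance -1; mR−mL=4400/5811 → turn +1·90°
n=3: pose=(-5,-5,E); sL=160/261, sR=160/241; mL=-160/261, mR=-1600/62901; mL+mR=-40160/62901 → advance -1; mR−mL=12320/20967 → turn +1·90°

0 4/9 40/73 -4/9 -34/657 -6 -5 N
1 160/333 160/349 -160/333 1280/116217 -6 -6 W
2 80/117 80/149 -80/117 1280/17433 -5 -6 S
3 160/261 160/241 -160/261 -1600/62901 -5 -5 E
final -6 -5 N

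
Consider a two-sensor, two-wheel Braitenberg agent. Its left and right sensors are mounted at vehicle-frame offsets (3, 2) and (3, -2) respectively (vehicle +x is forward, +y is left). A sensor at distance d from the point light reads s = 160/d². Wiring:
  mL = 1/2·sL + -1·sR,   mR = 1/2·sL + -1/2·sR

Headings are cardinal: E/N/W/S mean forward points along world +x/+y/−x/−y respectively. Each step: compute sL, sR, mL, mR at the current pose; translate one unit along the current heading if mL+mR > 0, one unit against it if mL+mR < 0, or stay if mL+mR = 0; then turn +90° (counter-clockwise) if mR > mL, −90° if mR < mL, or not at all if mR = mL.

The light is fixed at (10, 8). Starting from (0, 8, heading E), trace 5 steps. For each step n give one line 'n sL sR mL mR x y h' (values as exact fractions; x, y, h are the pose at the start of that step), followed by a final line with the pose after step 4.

0 160/53 160/53 -80/53 0 0 8 E
1 80/89 16/9 -1064/801 -352/801 -1 8 N
2 32/41 160/197 -3408/8077 -128/8077 -1 7 W
3 2 1 0 1/2 0 7 S
4 160/49 32/13 -528/637 256/637 0 6 E
final -1 6 N

n=0: pose=(0,8,E); sL=160/53, sR=160/53; mL=-80/53, mR=0; mL+mR=-80/53 → advance -1; mR−mL=80/53 → turn +1·90°
n=1: pose=(-1,8,N); sL=80/89, sR=16/9; mL=-1064/801, mR=-352/801; mL+mR=-472/267 → advance -1; mR−mL=8/9 → turn +1·90°
n=2: pose=(-1,7,W); sL=32/41, sR=160/197; mL=-3408/8077, mR=-128/8077; mL+mR=-3536/8077 → advance -1; mR−mL=80/197 → turn +1·90°
n=3: pose=(0,7,S); sL=2, sR=1; mL=0, mR=1/2; mL+mR=1/2 → advance +1; mR−mL=1/2 → turn +1·90°
n=4: pose=(0,6,E); sL=160/49, sR=32/13; mL=-528/637, mR=256/637; mL+mR=-272/637 → advance -1; mR−mL=16/13 → turn +1·90°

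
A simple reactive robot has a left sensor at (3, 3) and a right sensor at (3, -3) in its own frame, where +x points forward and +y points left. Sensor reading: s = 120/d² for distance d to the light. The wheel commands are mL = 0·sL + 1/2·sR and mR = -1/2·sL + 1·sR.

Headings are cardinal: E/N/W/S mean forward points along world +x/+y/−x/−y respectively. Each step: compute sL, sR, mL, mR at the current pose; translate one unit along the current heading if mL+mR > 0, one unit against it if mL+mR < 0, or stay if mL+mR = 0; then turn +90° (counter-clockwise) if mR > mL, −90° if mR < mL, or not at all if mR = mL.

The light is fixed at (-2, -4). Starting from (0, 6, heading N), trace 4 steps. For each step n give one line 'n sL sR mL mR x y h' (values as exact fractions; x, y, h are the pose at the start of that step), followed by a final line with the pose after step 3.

n=0: pose=(0,6,N); sL=12/17, sR=60/97; mL=30/97, mR=438/1649; mL+mR=948/1649 → advance +1; mR−mL=-72/1649 → turn -1·90°
n=1: pose=(0,7,E); sL=120/221, sR=120/89; mL=60/89, mR=21180/19669; mL+mR=34440/19669 → advance +1; mR−mL=7920/19669 → turn +1·90°
n=2: pose=(1,7,N); sL=30/49, sR=15/29; mL=15/58, mR=300/1421; mL+mR=1335/2842 → advance +1; mR−mL=-135/2842 → turn -1·90°
n=3: pose=(1,8,E); sL=40/87, sR=40/39; mL=20/39, mR=300/377; mL+mR=1480/1131 → advance +1; mR−mL=320/1131 → turn +1·90°

0 12/17 60/97 30/97 438/1649 0 6 N
1 120/221 120/89 60/89 21180/19669 0 7 E
2 30/49 15/29 15/58 300/1421 1 7 N
3 40/87 40/39 20/39 300/377 1 8 E
final 2 8 N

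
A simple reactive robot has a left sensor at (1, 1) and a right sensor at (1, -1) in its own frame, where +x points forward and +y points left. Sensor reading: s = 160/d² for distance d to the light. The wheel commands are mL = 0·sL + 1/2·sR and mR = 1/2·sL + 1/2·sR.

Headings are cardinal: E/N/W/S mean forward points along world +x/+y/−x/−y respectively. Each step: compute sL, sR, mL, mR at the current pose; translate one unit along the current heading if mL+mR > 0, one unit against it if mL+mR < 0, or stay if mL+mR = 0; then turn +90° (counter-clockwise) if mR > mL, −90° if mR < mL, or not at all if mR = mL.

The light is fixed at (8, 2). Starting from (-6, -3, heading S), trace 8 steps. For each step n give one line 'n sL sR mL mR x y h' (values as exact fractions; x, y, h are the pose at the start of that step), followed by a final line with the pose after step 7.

n=0: pose=(-6,-3,S); sL=32/41, sR=160/261; mL=80/261, mR=7456/10701; mL+mR=10736/10701 → advance +1; mR−mL=16/41 → turn +1·90°
n=1: pose=(-6,-4,E); sL=80/97, sR=80/109; mL=40/109, mR=8240/10573; mL+mR=12120/10573 → advance +1; mR−mL=40/97 → turn +1·90°
n=2: pose=(-5,-4,N); sL=160/221, sR=160/169; mL=80/169, mR=2400/2873; mL+mR=3760/2873 → advance +1; mR−mL=80/221 → turn +1·90°
n=3: pose=(-5,-3,W); sL=20/29, sR=40/53; mL=20/53, mR=1110/1537; mL+mR=1690/1537 → advance +1; mR−mL=10/29 → turn +1·90°
n=4: pose=(-6,-3,S); sL=32/41, sR=160/261; mL=80/261, mR=7456/10701; mL+mR=10736/10701 → advance +1; mR−mL=16/41 → turn +1·90°
n=5: pose=(-6,-4,E); sL=80/97, sR=80/109; mL=40/109, mR=8240/10573; mL+mR=12120/10573 → advance +1; mR−mL=40/97 → turn +1·90°
n=6: pose=(-5,-4,N); sL=160/221, sR=160/169; mL=80/169, mR=2400/2873; mL+mR=3760/2873 → advance +1; mR−mL=80/221 → turn +1·90°
n=7: pose=(-5,-3,W); sL=20/29, sR=40/53; mL=20/53, mR=1110/1537; mL+mR=1690/1537 → advance +1; mR−mL=10/29 → turn +1·90°

0 32/41 160/261 80/261 7456/10701 -6 -3 S
1 80/97 80/109 40/109 8240/10573 -6 -4 E
2 160/221 160/169 80/169 2400/2873 -5 -4 N
3 20/29 40/53 20/53 1110/1537 -5 -3 W
4 32/41 160/261 80/261 7456/10701 -6 -3 S
5 80/97 80/109 40/109 8240/10573 -6 -4 E
6 160/221 160/169 80/169 2400/2873 -5 -4 N
7 20/29 40/53 20/53 1110/1537 -5 -3 W
final -6 -3 S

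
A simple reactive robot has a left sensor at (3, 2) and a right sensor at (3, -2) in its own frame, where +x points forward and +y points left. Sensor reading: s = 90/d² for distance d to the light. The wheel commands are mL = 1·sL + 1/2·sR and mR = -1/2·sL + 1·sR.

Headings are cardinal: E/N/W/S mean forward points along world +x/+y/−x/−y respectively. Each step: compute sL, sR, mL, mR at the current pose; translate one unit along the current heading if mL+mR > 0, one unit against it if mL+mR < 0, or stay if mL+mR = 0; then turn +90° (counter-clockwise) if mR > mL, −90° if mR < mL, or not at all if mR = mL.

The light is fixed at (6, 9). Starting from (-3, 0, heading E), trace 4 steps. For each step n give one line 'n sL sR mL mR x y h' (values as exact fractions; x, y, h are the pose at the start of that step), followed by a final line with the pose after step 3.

0 18/17 90/157 3591/2669 117/2669 -3 0 E
1 1/2 45/122 167/244 29/244 -2 0 S
2 18/53 18/37 1143/1961 621/1961 -2 -1 W
3 9/17 45/49 1647/1666 1089/1666 -3 -1 N
final -3 0 E

n=0: pose=(-3,0,E); sL=18/17, sR=90/157; mL=3591/2669, mR=117/2669; mL+mR=3708/2669 → advance +1; mR−mL=-3474/2669 → turn -1·90°
n=1: pose=(-2,0,S); sL=1/2, sR=45/122; mL=167/244, mR=29/244; mL+mR=49/61 → advance +1; mR−mL=-69/122 → turn -1·90°
n=2: pose=(-2,-1,W); sL=18/53, sR=18/37; mL=1143/1961, mR=621/1961; mL+mR=1764/1961 → advance +1; mR−mL=-522/1961 → turn -1·90°
n=3: pose=(-3,-1,N); sL=9/17, sR=45/49; mL=1647/1666, mR=1089/1666; mL+mR=1368/833 → advance +1; mR−mL=-279/833 → turn -1·90°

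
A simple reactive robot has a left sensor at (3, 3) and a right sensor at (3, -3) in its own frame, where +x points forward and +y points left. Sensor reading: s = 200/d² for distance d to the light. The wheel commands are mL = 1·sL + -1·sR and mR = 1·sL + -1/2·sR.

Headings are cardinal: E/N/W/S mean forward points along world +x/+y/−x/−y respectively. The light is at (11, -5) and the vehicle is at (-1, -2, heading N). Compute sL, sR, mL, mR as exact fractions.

left sensor world pos  = (-4, 1); dL² = 261
right sensor world pos = (2, 1); dR² = 117
sL = 200/261 = 200/261
sR = 200/117 = 200/117
mL = 1·sL + -1·sR = -3200/3393
mR = 1·sL + -1/2·sR = -100/1131

200/261 200/117 -3200/3393 -100/1131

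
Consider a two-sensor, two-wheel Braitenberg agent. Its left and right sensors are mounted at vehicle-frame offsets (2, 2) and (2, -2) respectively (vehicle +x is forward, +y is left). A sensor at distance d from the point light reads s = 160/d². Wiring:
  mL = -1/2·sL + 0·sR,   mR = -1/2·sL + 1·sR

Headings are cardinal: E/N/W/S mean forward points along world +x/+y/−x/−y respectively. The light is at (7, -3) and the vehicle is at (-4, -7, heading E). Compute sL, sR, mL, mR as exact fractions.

left sensor world pos  = (-2, -5); dL² = 85
right sensor world pos = (-2, -9); dR² = 117
sL = 160/85 = 32/17
sR = 160/117 = 160/117
mL = -1/2·sL + 0·sR = -16/17
mR = -1/2·sL + 1·sR = 848/1989

32/17 160/117 -16/17 848/1989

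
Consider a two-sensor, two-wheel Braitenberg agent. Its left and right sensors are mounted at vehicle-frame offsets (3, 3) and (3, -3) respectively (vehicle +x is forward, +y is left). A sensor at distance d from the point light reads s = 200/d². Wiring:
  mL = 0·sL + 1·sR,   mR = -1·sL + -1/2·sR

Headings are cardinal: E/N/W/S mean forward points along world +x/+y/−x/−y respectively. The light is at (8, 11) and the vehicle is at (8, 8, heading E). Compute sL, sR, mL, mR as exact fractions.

left sensor world pos  = (11, 11); dL² = 9
right sensor world pos = (11, 5); dR² = 45
sL = 200/9 = 200/9
sR = 200/45 = 40/9
mL = 0·sL + 1·sR = 40/9
mR = -1·sL + -1/2·sR = -220/9

200/9 40/9 40/9 -220/9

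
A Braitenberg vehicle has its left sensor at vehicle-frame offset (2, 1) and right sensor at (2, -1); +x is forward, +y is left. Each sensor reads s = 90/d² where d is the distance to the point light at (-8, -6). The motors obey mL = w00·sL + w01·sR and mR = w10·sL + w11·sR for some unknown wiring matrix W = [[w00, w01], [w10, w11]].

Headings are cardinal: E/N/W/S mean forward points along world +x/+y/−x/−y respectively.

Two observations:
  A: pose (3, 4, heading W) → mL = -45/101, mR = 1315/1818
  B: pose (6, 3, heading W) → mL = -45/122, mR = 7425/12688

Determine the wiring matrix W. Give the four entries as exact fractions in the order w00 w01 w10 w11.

0 -1 1/2 1

obs A: pose=(3,4,W) → sL=5/9, sR=45/101, mL=-45/101, mR=1315/1818
obs B: pose=(6,3,W) → sL=45/104, sR=45/122, mL=-45/122, mR=7425/12688
sensor matrix S = [[5/9, 45/101], [45/104, 45/122]]; det S = 7775/640744
solve [mL_A; mL_B] = S·[w00; w01] and [mR_A; mR_B] = S·[w10; w11]:
  w00 = 0, w01 = -1, w10 = 1/2, w11 = 1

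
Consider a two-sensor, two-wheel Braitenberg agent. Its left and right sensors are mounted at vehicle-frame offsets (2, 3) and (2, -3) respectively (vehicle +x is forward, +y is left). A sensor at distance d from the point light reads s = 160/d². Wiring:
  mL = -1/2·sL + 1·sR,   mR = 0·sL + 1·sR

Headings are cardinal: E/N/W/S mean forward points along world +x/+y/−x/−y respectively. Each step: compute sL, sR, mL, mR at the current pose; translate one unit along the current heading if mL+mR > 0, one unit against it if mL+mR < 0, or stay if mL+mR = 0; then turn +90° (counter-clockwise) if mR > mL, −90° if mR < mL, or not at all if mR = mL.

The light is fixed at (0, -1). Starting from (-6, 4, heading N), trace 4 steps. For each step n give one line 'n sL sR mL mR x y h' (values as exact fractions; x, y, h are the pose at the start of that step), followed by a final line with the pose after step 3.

0 16/13 80/29 808/377 80/29 -6 4 N
1 160/73 32/29 16/2117 32/29 -6 5 W
2 5 40/29 -65/58 40/29 -7 5 S
3 160/89 160/29 11920/2581 160/29 -7 4 E
final -6 4 N

n=0: pose=(-6,4,N); sL=16/13, sR=80/29; mL=808/377, mR=80/29; mL+mR=1848/377 → advance +1; mR−mL=8/13 → turn +1·90°
n=1: pose=(-6,5,W); sL=160/73, sR=32/29; mL=16/2117, mR=32/29; mL+mR=2352/2117 → advance +1; mR−mL=80/73 → turn +1·90°
n=2: pose=(-7,5,S); sL=5, sR=40/29; mL=-65/58, mR=40/29; mL+mR=15/58 → advance +1; mR−mL=5/2 → turn +1·90°
n=3: pose=(-7,4,E); sL=160/89, sR=160/29; mL=11920/2581, mR=160/29; mL+mR=26160/2581 → advance +1; mR−mL=80/89 → turn +1·90°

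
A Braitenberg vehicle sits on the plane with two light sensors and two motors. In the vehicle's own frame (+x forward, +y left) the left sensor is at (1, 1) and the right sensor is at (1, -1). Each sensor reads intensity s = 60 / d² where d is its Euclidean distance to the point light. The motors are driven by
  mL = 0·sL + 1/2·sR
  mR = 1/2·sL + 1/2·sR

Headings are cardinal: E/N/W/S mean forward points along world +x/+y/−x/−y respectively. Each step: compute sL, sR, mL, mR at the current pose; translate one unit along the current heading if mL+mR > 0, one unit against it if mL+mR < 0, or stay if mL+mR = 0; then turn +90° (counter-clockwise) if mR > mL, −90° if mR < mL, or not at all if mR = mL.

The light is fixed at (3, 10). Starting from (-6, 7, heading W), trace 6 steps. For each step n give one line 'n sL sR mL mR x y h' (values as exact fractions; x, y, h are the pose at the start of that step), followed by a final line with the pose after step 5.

0 15/29 15/26 15/52 825/1508 -6 7 W
1 60/97 60/137 30/137 7020/13289 -7 7 S
2 2/3 30/53 15/53 98/159 -7 6 E
3 60/109 60/73 30/73 5460/7957 -6 6 N
4 15/29 15/26 15/52 825/1508 -6 7 W
5 60/97 60/137 30/137 7020/13289 -7 7 S
final -7 6 E

n=0: pose=(-6,7,W); sL=15/29, sR=15/26; mL=15/52, mR=825/1508; mL+mR=315/377 → advance +1; mR−mL=15/58 → turn +1·90°
n=1: pose=(-7,7,S); sL=60/97, sR=60/137; mL=30/137, mR=7020/13289; mL+mR=9930/13289 → advance +1; mR−mL=30/97 → turn +1·90°
n=2: pose=(-7,6,E); sL=2/3, sR=30/53; mL=15/53, mR=98/159; mL+mR=143/159 → advance +1; mR−mL=1/3 → turn +1·90°
n=3: pose=(-6,6,N); sL=60/109, sR=60/73; mL=30/73, mR=5460/7957; mL+mR=8730/7957 → advance +1; mR−mL=30/109 → turn +1·90°
n=4: pose=(-6,7,W); sL=15/29, sR=15/26; mL=15/52, mR=825/1508; mL+mR=315/377 → advance +1; mR−mL=15/58 → turn +1·90°
n=5: pose=(-7,7,S); sL=60/97, sR=60/137; mL=30/137, mR=7020/13289; mL+mR=9930/13289 → advance +1; mR−mL=30/97 → turn +1·90°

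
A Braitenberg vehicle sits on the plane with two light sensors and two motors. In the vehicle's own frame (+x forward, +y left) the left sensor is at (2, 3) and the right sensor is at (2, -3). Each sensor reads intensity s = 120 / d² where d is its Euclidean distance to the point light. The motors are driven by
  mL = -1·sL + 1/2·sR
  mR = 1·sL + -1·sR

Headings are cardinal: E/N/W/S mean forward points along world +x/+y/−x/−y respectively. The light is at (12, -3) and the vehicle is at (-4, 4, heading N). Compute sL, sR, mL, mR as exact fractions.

60/221 12/25 -174/5525 -1152/5525

left sensor world pos  = (-7, 6); dL² = 442
right sensor world pos = (-1, 6); dR² = 250
sL = 120/442 = 60/221
sR = 120/250 = 12/25
mL = -1·sL + 1/2·sR = -174/5525
mR = 1·sL + -1·sR = -1152/5525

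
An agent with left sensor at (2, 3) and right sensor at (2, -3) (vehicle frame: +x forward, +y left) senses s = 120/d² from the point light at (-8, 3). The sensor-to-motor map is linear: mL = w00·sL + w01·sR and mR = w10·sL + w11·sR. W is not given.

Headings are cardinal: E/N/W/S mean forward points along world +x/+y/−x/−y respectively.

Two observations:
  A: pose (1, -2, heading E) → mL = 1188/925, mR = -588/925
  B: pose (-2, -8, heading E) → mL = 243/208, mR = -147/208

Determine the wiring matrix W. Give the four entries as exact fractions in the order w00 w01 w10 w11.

obs A: pose=(1,-2,E) → sL=24/25, sR=24/37, mL=1188/925, mR=-588/925
obs B: pose=(-2,-8,E) → sL=15/16, sR=6/13, mL=243/208, mR=-147/208
sensor matrix S = [[24/25, 24/37], [15/16, 6/13]]; det S = -3969/24050
solve [mL_A; mL_B] = S·[w00; w01] and [mR_A; mR_B] = S·[w10; w11]:
  w00 = 1, w01 = 1/2, w10 = -1, w11 = 1/2

1 1/2 -1 1/2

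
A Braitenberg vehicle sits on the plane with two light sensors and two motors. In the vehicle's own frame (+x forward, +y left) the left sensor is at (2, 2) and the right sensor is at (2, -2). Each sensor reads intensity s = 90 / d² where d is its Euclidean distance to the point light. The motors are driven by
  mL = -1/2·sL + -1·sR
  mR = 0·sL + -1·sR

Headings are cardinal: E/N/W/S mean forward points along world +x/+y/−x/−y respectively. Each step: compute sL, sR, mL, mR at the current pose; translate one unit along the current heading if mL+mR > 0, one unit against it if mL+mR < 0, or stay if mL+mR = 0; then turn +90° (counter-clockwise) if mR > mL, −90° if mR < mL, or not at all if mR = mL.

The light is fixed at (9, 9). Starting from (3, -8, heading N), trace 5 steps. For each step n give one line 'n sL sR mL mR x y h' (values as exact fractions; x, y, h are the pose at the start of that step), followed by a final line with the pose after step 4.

n=0: pose=(3,-8,N); sL=90/289, sR=90/241; mL=-36855/69649, mR=-90/241; mL+mR=-62865/69649 → advance -1; mR−mL=45/289 → turn +1·90°
n=1: pose=(3,-9,W); sL=45/232, sR=9/32; mL=-351/928, mR=-9/32; mL+mR=-153/232 → advance -1; mR−mL=45/464 → turn +1·90°
n=2: pose=(4,-9,S); sL=90/409, sR=90/449; mL=-57015/183641, mR=-90/449; mL+mR=-93825/183641 → advance -1; mR−mL=45/409 → turn +1·90°
n=3: pose=(4,-8,E); sL=5/13, sR=9/37; mL=-419/962, mR=-9/37; mL+mR=-653/962 → advance -1; mR−mL=5/26 → turn +1·90°
n=4: pose=(3,-8,N); sL=90/289, sR=90/241; mL=-36855/69649, mR=-90/241; mL+mR=-62865/69649 → advance -1; mR−mL=45/289 → turn +1·90°

0 90/289 90/241 -36855/69649 -90/241 3 -8 N
1 45/232 9/32 -351/928 -9/32 3 -9 W
2 90/409 90/449 -57015/183641 -90/449 4 -9 S
3 5/13 9/37 -419/962 -9/37 4 -8 E
4 90/289 90/241 -36855/69649 -90/241 3 -8 N
final 3 -9 W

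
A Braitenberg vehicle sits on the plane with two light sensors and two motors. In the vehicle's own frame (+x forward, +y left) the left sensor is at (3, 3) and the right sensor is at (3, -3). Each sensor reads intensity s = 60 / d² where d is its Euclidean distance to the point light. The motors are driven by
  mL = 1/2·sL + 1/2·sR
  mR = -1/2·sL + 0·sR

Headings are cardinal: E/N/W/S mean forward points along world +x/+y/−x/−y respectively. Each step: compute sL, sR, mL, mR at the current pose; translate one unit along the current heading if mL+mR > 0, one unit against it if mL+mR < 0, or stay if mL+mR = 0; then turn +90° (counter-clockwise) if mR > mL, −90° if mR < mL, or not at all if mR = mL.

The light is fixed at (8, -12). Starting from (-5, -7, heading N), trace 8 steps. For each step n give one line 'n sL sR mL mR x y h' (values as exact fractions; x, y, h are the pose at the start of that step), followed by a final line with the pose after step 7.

0 3/16 15/41 363/1312 -3/32 -5 -7 N
1 60/181 60/109 8700/19729 -30/181 -5 -6 E
2 2/3 10/39 6/13 -1/3 -4 -6 S
3 60/229 60/289 15540/66181 -30/229 -4 -7 W
4 3/16 15/41 363/1312 -3/32 -5 -7 N
5 60/181 60/109 8700/19729 -30/181 -5 -6 E
6 2/3 10/39 6/13 -1/3 -4 -6 S
7 60/229 60/289 15540/66181 -30/229 -4 -7 W
final -5 -7 N

n=0: pose=(-5,-7,N); sL=3/16, sR=15/41; mL=363/1312, mR=-3/32; mL+mR=15/82 → advance +1; mR−mL=-243/656 → turn -1·90°
n=1: pose=(-5,-6,E); sL=60/181, sR=60/109; mL=8700/19729, mR=-30/181; mL+mR=30/109 → advance +1; mR−mL=-11970/19729 → turn -1·90°
n=2: pose=(-4,-6,S); sL=2/3, sR=10/39; mL=6/13, mR=-1/3; mL+mR=5/39 → advance +1; mR−mL=-31/39 → turn -1·90°
n=3: pose=(-4,-7,W); sL=60/229, sR=60/289; mL=15540/66181, mR=-30/229; mL+mR=30/289 → advance +1; mR−mL=-24210/66181 → turn -1·90°
n=4: pose=(-5,-7,N); sL=3/16, sR=15/41; mL=363/1312, mR=-3/32; mL+mR=15/82 → advance +1; mR−mL=-243/656 → turn -1·90°
n=5: pose=(-5,-6,E); sL=60/181, sR=60/109; mL=8700/19729, mR=-30/181; mL+mR=30/109 → advance +1; mR−mL=-11970/19729 → turn -1·90°
n=6: pose=(-4,-6,S); sL=2/3, sR=10/39; mL=6/13, mR=-1/3; mL+mR=5/39 → advance +1; mR−mL=-31/39 → turn -1·90°
n=7: pose=(-4,-7,W); sL=60/229, sR=60/289; mL=15540/66181, mR=-30/229; mL+mR=30/289 → advance +1; mR−mL=-24210/66181 → turn -1·90°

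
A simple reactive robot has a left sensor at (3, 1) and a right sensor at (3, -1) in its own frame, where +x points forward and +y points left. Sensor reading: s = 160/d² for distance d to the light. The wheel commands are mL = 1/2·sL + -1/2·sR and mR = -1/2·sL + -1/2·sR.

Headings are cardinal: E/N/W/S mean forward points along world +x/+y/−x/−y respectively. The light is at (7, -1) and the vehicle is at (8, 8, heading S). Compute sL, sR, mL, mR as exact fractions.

4 40/9 -2/9 -38/9

left sensor world pos  = (9, 5); dL² = 40
right sensor world pos = (7, 5); dR² = 36
sL = 160/40 = 4
sR = 160/36 = 40/9
mL = 1/2·sL + -1/2·sR = -2/9
mR = -1/2·sL + -1/2·sR = -38/9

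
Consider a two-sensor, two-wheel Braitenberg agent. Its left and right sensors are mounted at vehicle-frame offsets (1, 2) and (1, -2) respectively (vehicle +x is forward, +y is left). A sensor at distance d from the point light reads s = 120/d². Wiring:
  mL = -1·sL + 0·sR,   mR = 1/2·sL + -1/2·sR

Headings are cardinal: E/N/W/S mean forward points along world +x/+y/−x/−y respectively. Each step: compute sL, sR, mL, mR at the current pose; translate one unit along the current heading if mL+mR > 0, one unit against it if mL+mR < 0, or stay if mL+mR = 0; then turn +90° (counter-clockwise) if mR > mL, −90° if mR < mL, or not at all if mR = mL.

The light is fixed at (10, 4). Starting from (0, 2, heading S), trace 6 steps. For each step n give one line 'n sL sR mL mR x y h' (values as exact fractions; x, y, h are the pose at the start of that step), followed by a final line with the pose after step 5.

n=0: pose=(0,2,S); sL=120/73, sR=40/51; mL=-120/73, mR=1600/3723; mL+mR=-4520/3723 → advance -1; mR−mL=7720/3723 → turn +1·90°
n=1: pose=(0,3,E); sL=60/41, sR=4/3; mL=-60/41, mR=8/123; mL+mR=-172/123 → advance -1; mR−mL=188/123 → turn +1·90°
n=2: pose=(-1,3,N); sL=120/169, sR=40/27; mL=-120/169, mR=-1760/4563; mL+mR=-5000/4563 → advance -1; mR−mL=1480/4563 → turn +1·90°
n=3: pose=(-1,2,W); sL=3/4, sR=5/6; mL=-3/4, mR=-1/24; mL+mR=-19/24 → advance -1; mR−mL=17/24 → turn +1·90°
n=4: pose=(0,2,S); sL=120/73, sR=40/51; mL=-120/73, mR=1600/3723; mL+mR=-4520/3723 → advance -1; mR−mL=7720/3723 → turn +1·90°
n=5: pose=(0,3,E); sL=60/41, sR=4/3; mL=-60/41, mR=8/123; mL+mR=-172/123 → advance -1; mR−mL=188/123 → turn +1·90°

0 120/73 40/51 -120/73 1600/3723 0 2 S
1 60/41 4/3 -60/41 8/123 0 3 E
2 120/169 40/27 -120/169 -1760/4563 -1 3 N
3 3/4 5/6 -3/4 -1/24 -1 2 W
4 120/73 40/51 -120/73 1600/3723 0 2 S
5 60/41 4/3 -60/41 8/123 0 3 E
final -1 3 N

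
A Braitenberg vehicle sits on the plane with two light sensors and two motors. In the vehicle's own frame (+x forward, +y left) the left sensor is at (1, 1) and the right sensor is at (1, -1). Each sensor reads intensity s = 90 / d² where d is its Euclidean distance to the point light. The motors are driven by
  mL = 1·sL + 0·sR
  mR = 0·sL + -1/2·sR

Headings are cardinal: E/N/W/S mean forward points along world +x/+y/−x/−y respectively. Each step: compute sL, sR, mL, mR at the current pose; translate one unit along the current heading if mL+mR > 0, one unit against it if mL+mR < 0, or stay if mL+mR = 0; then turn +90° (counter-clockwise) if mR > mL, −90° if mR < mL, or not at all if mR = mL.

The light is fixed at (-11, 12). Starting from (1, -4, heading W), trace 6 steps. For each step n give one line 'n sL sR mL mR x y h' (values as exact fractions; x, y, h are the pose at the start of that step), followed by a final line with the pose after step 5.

0 9/41 45/173 9/41 -45/346 1 -4 W
1 18/65 10/41 18/65 -5/41 0 -4 N
2 9/34 9/40 9/34 -9/80 0 -3 E
3 18/85 90/377 18/85 -45/377 1 -3 S
4 9/41 45/173 9/41 -45/346 1 -4 W
5 18/65 10/41 18/65 -5/41 0 -4 N
final 0 -3 E

n=0: pose=(1,-4,W); sL=9/41, sR=45/173; mL=9/41, mR=-45/346; mL+mR=1269/14186 → advance +1; mR−mL=-4959/14186 → turn -1·90°
n=1: pose=(0,-4,N); sL=18/65, sR=10/41; mL=18/65, mR=-5/41; mL+mR=413/2665 → advance +1; mR−mL=-1063/2665 → turn -1·90°
n=2: pose=(0,-3,E); sL=9/34, sR=9/40; mL=9/34, mR=-9/80; mL+mR=207/1360 → advance +1; mR−mL=-513/1360 → turn -1·90°
n=3: pose=(1,-3,S); sL=18/85, sR=90/377; mL=18/85, mR=-45/377; mL+mR=2961/32045 → advance +1; mR−mL=-10611/32045 → turn -1·90°
n=4: pose=(1,-4,W); sL=9/41, sR=45/173; mL=9/41, mR=-45/346; mL+mR=1269/14186 → advance +1; mR−mL=-4959/14186 → turn -1·90°
n=5: pose=(0,-4,N); sL=18/65, sR=10/41; mL=18/65, mR=-5/41; mL+mR=413/2665 → advance +1; mR−mL=-1063/2665 → turn -1·90°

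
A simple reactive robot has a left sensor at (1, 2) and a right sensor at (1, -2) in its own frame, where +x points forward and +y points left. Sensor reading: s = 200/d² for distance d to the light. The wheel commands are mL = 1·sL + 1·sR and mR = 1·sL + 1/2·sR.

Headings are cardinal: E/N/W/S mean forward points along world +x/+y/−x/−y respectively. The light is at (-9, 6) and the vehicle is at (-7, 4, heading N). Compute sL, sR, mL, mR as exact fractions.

200 200/17 3600/17 3500/17

left sensor world pos  = (-9, 5); dL² = 1
right sensor world pos = (-5, 5); dR² = 17
sL = 200/1 = 200
sR = 200/17 = 200/17
mL = 1·sL + 1·sR = 3600/17
mR = 1·sL + 1/2·sR = 3500/17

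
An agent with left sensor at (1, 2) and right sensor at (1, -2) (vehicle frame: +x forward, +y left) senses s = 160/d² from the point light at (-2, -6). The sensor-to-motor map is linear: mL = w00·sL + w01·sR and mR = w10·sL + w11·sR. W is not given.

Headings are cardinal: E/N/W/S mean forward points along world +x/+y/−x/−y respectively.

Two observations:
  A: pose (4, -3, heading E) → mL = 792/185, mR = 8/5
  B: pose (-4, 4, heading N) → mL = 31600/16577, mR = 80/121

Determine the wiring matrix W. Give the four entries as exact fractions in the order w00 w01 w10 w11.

obs A: pose=(4,-3,E) → sL=80/37, sR=16/5, mL=792/185, mR=8/5
obs B: pose=(-4,4,N) → sL=160/137, sR=160/121, mL=31600/16577, mR=80/121
sensor matrix S = [[80/37, 16/5], [160/137, 160/121]]; det S = -538624/613349
solve [mL_A; mL_B] = S·[w00; w01] and [mR_A; mR_B] = S·[w10; w11]:
  w00 = 1/2, w01 = 1, w10 = 0, w11 = 1/2

1/2 1 0 1/2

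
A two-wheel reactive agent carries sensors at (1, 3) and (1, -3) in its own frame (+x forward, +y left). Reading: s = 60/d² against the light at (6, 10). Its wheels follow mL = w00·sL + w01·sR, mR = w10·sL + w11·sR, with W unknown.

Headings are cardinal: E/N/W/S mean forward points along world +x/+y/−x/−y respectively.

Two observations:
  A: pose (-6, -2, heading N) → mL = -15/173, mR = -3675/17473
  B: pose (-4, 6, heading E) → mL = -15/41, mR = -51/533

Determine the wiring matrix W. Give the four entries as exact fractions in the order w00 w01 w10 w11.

obs A: pose=(-6,-2,N) → sL=30/173, sR=30/101, mL=-15/173, mR=-3675/17473
obs B: pose=(-4,6,E) → sL=30/41, sR=6/13, mL=-15/41, mR=-51/533
sensor matrix S = [[30/173, 30/101], [30/41, 6/13]]; det S = -1278720/9313109
solve [mL_A; mL_B] = S·[w00; w01] and [mR_A; mR_B] = S·[w10; w11]:
  w00 = -1/2, w01 = 0, w10 = 1/2, w11 = -1

-1/2 0 1/2 -1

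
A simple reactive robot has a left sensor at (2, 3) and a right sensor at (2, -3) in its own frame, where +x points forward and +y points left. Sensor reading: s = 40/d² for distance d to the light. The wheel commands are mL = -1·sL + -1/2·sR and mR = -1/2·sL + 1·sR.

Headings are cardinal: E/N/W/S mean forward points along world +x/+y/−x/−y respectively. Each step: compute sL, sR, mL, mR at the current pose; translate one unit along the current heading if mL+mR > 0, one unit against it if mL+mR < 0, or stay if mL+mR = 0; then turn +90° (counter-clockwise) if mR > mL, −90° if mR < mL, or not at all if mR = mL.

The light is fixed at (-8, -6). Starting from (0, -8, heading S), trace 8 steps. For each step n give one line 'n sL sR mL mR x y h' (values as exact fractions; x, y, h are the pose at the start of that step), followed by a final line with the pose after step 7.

n=0: pose=(0,-8,S); sL=40/137, sR=40/41; mL=-4380/5617, mR=4660/5617; mL+mR=280/5617 → advance +1; mR−mL=9040/5617 → turn +1·90°
n=1: pose=(0,-9,E); sL=2/5, sR=5/17; mL=-93/170, mR=8/85; mL+mR=-77/170 → advance -1; mR−mL=109/170 → turn +1·90°
n=2: pose=(-1,-9,N); sL=40/17, sR=40/101; mL=-4380/1717, mR=-1340/1717; mL+mR=-5720/1717 → advance -1; mR−mL=3040/1717 → turn +1·90°
n=3: pose=(-1,-10,W); sL=20/37, sR=20/13; mL=-630/481, mR=610/481; mL+mR=-20/481 → advance -1; mR−mL=1240/481 → turn +1·90°
n=4: pose=(0,-10,S); sL=40/157, sR=40/61; mL=-5580/9577, mR=5060/9577; mL+mR=-520/9577 → advance -1; mR−mL=10640/9577 → turn +1·90°
n=5: pose=(0,-9,E); sL=2/5, sR=5/17; mL=-93/170, mR=8/85; mL+mR=-77/170 → advance -1; mR−mL=109/170 → turn +1·90°
n=6: pose=(-1,-9,N); sL=40/17, sR=40/101; mL=-4380/1717, mR=-1340/1717; mL+mR=-5720/1717 → advance -1; mR−mL=3040/1717 → turn +1·90°
n=7: pose=(-1,-10,W); sL=20/37, sR=20/13; mL=-630/481, mR=610/481; mL+mR=-20/481 → advance -1; mR−mL=1240/481 → turn +1·90°

0 40/137 40/41 -4380/5617 4660/5617 0 -8 S
1 2/5 5/17 -93/170 8/85 0 -9 E
2 40/17 40/101 -4380/1717 -1340/1717 -1 -9 N
3 20/37 20/13 -630/481 610/481 -1 -10 W
4 40/157 40/61 -5580/9577 5060/9577 0 -10 S
5 2/5 5/17 -93/170 8/85 0 -9 E
6 40/17 40/101 -4380/1717 -1340/1717 -1 -9 N
7 20/37 20/13 -630/481 610/481 -1 -10 W
final 0 -10 S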